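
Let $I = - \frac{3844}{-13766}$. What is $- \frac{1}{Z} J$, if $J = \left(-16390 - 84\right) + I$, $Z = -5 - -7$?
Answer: $\frac{56694310}{6883} \approx 8236.9$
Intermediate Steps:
$Z = 2$ ($Z = -5 + 7 = 2$)
$I = \frac{1922}{6883}$ ($I = \left(-3844\right) \left(- \frac{1}{13766}\right) = \frac{1922}{6883} \approx 0.27924$)
$J = - \frac{113388620}{6883}$ ($J = \left(-16390 - 84\right) + \frac{1922}{6883} = -16474 + \frac{1922}{6883} = - \frac{113388620}{6883} \approx -16474.0$)
$- \frac{1}{Z} J = - \frac{1}{2} \left(- \frac{113388620}{6883}\right) = \left(-1\right) \frac{1}{2} \left(- \frac{113388620}{6883}\right) = \left(- \frac{1}{2}\right) \left(- \frac{113388620}{6883}\right) = \frac{56694310}{6883}$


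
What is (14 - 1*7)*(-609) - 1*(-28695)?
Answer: 24432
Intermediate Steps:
(14 - 1*7)*(-609) - 1*(-28695) = (14 - 7)*(-609) + 28695 = 7*(-609) + 28695 = -4263 + 28695 = 24432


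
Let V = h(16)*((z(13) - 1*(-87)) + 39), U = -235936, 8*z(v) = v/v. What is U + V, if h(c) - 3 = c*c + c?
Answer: -1610013/8 ≈ -2.0125e+5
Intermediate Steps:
z(v) = 1/8 (z(v) = (v/v)/8 = (1/8)*1 = 1/8)
h(c) = 3 + c + c**2 (h(c) = 3 + (c*c + c) = 3 + (c**2 + c) = 3 + (c + c**2) = 3 + c + c**2)
V = 277475/8 (V = (3 + 16 + 16**2)*((1/8 - 1*(-87)) + 39) = (3 + 16 + 256)*((1/8 + 87) + 39) = 275*(697/8 + 39) = 275*(1009/8) = 277475/8 ≈ 34684.)
U + V = -235936 + 277475/8 = -1610013/8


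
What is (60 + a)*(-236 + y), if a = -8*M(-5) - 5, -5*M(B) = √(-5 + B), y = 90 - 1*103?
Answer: -13695 - 1992*I*√10/5 ≈ -13695.0 - 1259.9*I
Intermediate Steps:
y = -13 (y = 90 - 103 = -13)
M(B) = -√(-5 + B)/5
a = -5 + 8*I*√10/5 (a = -(-8)*√(-5 - 5)/5 - 5 = -(-8)*√(-10)/5 - 5 = -(-8)*I*√10/5 - 5 = 8*I*√10/5 - 5 = -5 + 8*I*√10/5 ≈ -5.0 + 5.0596*I)
(60 + a)*(-236 + y) = (60 + (-5 + 8*I*√10/5))*(-236 - 13) = (55 + 8*I*√10/5)*(-249) = -13695 - 1992*I*√10/5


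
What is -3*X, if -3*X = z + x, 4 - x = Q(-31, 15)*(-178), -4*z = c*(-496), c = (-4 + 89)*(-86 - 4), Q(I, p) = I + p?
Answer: -951444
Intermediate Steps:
c = -7650 (c = 85*(-90) = -7650)
z = -948600 (z = -(-3825)*(-496)/2 = -¼*3794400 = -948600)
x = -2844 (x = 4 - (-31 + 15)*(-178) = 4 - (-16)*(-178) = 4 - 1*2848 = 4 - 2848 = -2844)
X = 317148 (X = -(-948600 - 2844)/3 = -⅓*(-951444) = 317148)
-3*X = -3*317148 = -951444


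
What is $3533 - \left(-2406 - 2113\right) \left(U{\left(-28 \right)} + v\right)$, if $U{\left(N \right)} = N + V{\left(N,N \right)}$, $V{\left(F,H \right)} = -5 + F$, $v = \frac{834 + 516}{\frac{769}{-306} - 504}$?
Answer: $- \frac{44044424018}{154993} \approx -2.8417 \cdot 10^{5}$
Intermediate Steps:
$v = - \frac{413100}{154993}$ ($v = \frac{1350}{769 \left(- \frac{1}{306}\right) - 504} = \frac{1350}{- \frac{769}{306} - 504} = \frac{1350}{- \frac{154993}{306}} = 1350 \left(- \frac{306}{154993}\right) = - \frac{413100}{154993} \approx -2.6653$)
$U{\left(N \right)} = -5 + 2 N$ ($U{\left(N \right)} = N + \left(-5 + N\right) = -5 + 2 N$)
$3533 - \left(-2406 - 2113\right) \left(U{\left(-28 \right)} + v\right) = 3533 - \left(-2406 - 2113\right) \left(\left(-5 + 2 \left(-28\right)\right) - \frac{413100}{154993}\right) = 3533 - - 4519 \left(\left(-5 - 56\right) - \frac{413100}{154993}\right) = 3533 - - 4519 \left(-61 - \frac{413100}{154993}\right) = 3533 - \left(-4519\right) \left(- \frac{9867673}{154993}\right) = 3533 - \frac{44592014287}{154993} = - \frac{44044424018}{154993}$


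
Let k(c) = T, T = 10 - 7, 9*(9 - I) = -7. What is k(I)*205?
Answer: 615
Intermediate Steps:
I = 88/9 (I = 9 - ⅑*(-7) = 9 + 7/9 = 88/9 ≈ 9.7778)
T = 3
k(c) = 3
k(I)*205 = 3*205 = 615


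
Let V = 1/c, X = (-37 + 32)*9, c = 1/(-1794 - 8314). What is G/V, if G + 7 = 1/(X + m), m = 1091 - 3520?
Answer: 17319/25007192 ≈ 0.00069256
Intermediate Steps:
c = -1/10108 (c = 1/(-10108) = -1/10108 ≈ -9.8931e-5)
m = -2429
X = -45 (X = -5*9 = -45)
G = -17319/2474 (G = -7 + 1/(-45 - 2429) = -7 + 1/(-2474) = -7 - 1/2474 = -17319/2474 ≈ -7.0004)
V = -10108 (V = 1/(-1/10108) = -10108)
G/V = -17319/2474/(-10108) = -17319/2474*(-1/10108) = 17319/25007192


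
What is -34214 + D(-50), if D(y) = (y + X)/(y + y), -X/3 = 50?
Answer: -34212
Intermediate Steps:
X = -150 (X = -3*50 = -150)
D(y) = (-150 + y)/(2*y) (D(y) = (y - 150)/(y + y) = (-150 + y)/((2*y)) = (-150 + y)*(1/(2*y)) = (-150 + y)/(2*y))
-34214 + D(-50) = -34214 + (½)*(-150 - 50)/(-50) = -34214 + (½)*(-1/50)*(-200) = -34214 + 2 = -34212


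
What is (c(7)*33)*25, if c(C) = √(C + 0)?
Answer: 825*√7 ≈ 2182.7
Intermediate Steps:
c(C) = √C
(c(7)*33)*25 = (√7*33)*25 = (33*√7)*25 = 825*√7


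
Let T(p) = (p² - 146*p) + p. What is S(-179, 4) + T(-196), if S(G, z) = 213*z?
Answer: 67688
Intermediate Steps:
T(p) = p² - 145*p
S(-179, 4) + T(-196) = 213*4 - 196*(-145 - 196) = 852 - 196*(-341) = 852 + 66836 = 67688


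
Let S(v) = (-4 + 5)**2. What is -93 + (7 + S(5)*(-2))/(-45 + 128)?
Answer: -7714/83 ≈ -92.940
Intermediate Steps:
S(v) = 1 (S(v) = 1**2 = 1)
-93 + (7 + S(5)*(-2))/(-45 + 128) = -93 + (7 + 1*(-2))/(-45 + 128) = -93 + (7 - 2)/83 = -93 + 5*(1/83) = -93 + 5/83 = -7714/83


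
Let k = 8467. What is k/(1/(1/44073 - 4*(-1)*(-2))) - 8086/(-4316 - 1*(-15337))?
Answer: -32901570970759/485728533 ≈ -67737.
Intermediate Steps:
k/(1/(1/44073 - 4*(-1)*(-2))) - 8086/(-4316 - 1*(-15337)) = 8467/(1/(1/44073 - 4*(-1)*(-2))) - 8086/(-4316 - 1*(-15337)) = 8467/(1/(1/44073 + 4*(-2))) - 8086/(-4316 + 15337) = 8467/(1/(1/44073 - 8)) - 8086/11021 = 8467/(1/(-352583/44073)) - 8086*1/11021 = 8467/(-44073/352583) - 8086/11021 = 8467*(-352583/44073) - 8086/11021 = -2985320261/44073 - 8086/11021 = -32901570970759/485728533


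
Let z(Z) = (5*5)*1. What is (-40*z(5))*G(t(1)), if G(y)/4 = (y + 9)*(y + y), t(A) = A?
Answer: -80000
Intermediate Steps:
z(Z) = 25 (z(Z) = 25*1 = 25)
G(y) = 8*y*(9 + y) (G(y) = 4*((y + 9)*(y + y)) = 4*((9 + y)*(2*y)) = 4*(2*y*(9 + y)) = 8*y*(9 + y))
(-40*z(5))*G(t(1)) = (-40*25)*(8*1*(9 + 1)) = -8000*10 = -1000*80 = -80000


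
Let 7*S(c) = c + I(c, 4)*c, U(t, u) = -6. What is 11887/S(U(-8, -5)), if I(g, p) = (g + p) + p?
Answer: -83209/18 ≈ -4622.7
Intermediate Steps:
I(g, p) = g + 2*p
S(c) = c/7 + c*(8 + c)/7 (S(c) = (c + (c + 2*4)*c)/7 = (c + (c + 8)*c)/7 = (c + (8 + c)*c)/7 = (c + c*(8 + c))/7 = c/7 + c*(8 + c)/7)
11887/S(U(-8, -5)) = 11887/(((⅐)*(-6)*(9 - 6))) = 11887/(((⅐)*(-6)*3)) = 11887/(-18/7) = 11887*(-7/18) = -83209/18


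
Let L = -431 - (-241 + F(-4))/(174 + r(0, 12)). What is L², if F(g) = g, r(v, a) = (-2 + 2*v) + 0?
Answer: 5459288769/29584 ≈ 1.8454e+5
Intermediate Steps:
r(v, a) = -2 + 2*v
L = -73887/172 (L = -431 - (-241 - 4)/(174 + (-2 + 2*0)) = -431 - (-245)/(174 + (-2 + 0)) = -431 - (-245)/(174 - 2) = -431 - (-245)/172 = -431 - 1*(-245/172) = -431 + 245/172 = -73887/172 ≈ -429.58)
L² = (-73887/172)² = 5459288769/29584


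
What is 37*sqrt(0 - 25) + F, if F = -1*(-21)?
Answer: 21 + 185*I ≈ 21.0 + 185.0*I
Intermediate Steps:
F = 21
37*sqrt(0 - 25) + F = 37*sqrt(0 - 25) + 21 = 37*sqrt(-25) + 21 = 37*(5*I) + 21 = 185*I + 21 = 21 + 185*I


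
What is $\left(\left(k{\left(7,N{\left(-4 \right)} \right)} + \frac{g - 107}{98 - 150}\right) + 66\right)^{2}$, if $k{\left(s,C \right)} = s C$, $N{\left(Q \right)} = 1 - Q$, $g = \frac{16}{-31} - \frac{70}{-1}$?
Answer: $\frac{26887800625}{2598544} \approx 10347.0$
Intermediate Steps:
$g = \frac{2154}{31}$ ($g = 16 \left(- \frac{1}{31}\right) - -70 = - \frac{16}{31} + 70 = \frac{2154}{31} \approx 69.484$)
$k{\left(s,C \right)} = C s$
$\left(\left(k{\left(7,N{\left(-4 \right)} \right)} + \frac{g - 107}{98 - 150}\right) + 66\right)^{2} = \left(\left(\left(1 - -4\right) 7 + \frac{\frac{2154}{31} - 107}{98 - 150}\right) + 66\right)^{2} = \left(\left(\left(1 + 4\right) 7 - \frac{1163}{31 \left(-52\right)}\right) + 66\right)^{2} = \left(\left(5 \cdot 7 - - \frac{1163}{1612}\right) + 66\right)^{2} = \left(\left(35 + \frac{1163}{1612}\right) + 66\right)^{2} = \left(\frac{57583}{1612} + 66\right)^{2} = \left(\frac{163975}{1612}\right)^{2} = \frac{26887800625}{2598544}$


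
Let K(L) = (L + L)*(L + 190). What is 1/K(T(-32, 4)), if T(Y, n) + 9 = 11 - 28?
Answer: -1/8528 ≈ -0.00011726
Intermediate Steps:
T(Y, n) = -26 (T(Y, n) = -9 + (11 - 28) = -9 - 17 = -26)
K(L) = 2*L*(190 + L) (K(L) = (2*L)*(190 + L) = 2*L*(190 + L))
1/K(T(-32, 4)) = 1/(2*(-26)*(190 - 26)) = 1/(2*(-26)*164) = 1/(-8528) = -1/8528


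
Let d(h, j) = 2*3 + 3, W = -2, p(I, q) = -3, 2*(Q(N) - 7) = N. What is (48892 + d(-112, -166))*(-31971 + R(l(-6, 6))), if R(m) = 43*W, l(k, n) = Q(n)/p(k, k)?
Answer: -1567619357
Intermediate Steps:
Q(N) = 7 + N/2
d(h, j) = 9 (d(h, j) = 6 + 3 = 9)
l(k, n) = -7/3 - n/6 (l(k, n) = (7 + n/2)/(-3) = (7 + n/2)*(-⅓) = -7/3 - n/6)
R(m) = -86 (R(m) = 43*(-2) = -86)
(48892 + d(-112, -166))*(-31971 + R(l(-6, 6))) = (48892 + 9)*(-31971 - 86) = 48901*(-32057) = -1567619357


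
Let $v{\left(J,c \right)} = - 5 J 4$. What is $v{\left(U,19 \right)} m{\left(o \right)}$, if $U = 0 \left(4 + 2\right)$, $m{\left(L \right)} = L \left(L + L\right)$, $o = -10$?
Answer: $0$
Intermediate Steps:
$m{\left(L \right)} = 2 L^{2}$ ($m{\left(L \right)} = L 2 L = 2 L^{2}$)
$U = 0$ ($U = 0 \cdot 6 = 0$)
$v{\left(J,c \right)} = - 20 J$
$v{\left(U,19 \right)} m{\left(o \right)} = \left(-20\right) 0 \cdot 2 \left(-10\right)^{2} = 0 \cdot 2 \cdot 100 = 0 \cdot 200 = 0$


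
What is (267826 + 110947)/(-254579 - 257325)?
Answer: -378773/511904 ≈ -0.73993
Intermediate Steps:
(267826 + 110947)/(-254579 - 257325) = 378773/(-511904) = 378773*(-1/511904) = -378773/511904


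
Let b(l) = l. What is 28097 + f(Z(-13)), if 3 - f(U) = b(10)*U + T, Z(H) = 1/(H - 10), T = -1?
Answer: 646333/23 ≈ 28101.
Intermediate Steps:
Z(H) = 1/(-10 + H)
f(U) = 4 - 10*U (f(U) = 3 - (10*U - 1) = 3 - (-1 + 10*U) = 3 + (1 - 10*U) = 4 - 10*U)
28097 + f(Z(-13)) = 28097 + (4 - 10/(-10 - 13)) = 28097 + (4 - 10/(-23)) = 28097 + (4 - 10*(-1/23)) = 28097 + (4 + 10/23) = 28097 + 102/23 = 646333/23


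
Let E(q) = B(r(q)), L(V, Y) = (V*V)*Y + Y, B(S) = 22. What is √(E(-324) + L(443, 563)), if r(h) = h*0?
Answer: 2*√27622193 ≈ 10511.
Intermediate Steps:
r(h) = 0
L(V, Y) = Y + Y*V² (L(V, Y) = V²*Y + Y = Y*V² + Y = Y + Y*V²)
E(q) = 22
√(E(-324) + L(443, 563)) = √(22 + 563*(1 + 443²)) = √(22 + 563*(1 + 196249)) = √(22 + 563*196250) = √(22 + 110488750) = √110488772 = 2*√27622193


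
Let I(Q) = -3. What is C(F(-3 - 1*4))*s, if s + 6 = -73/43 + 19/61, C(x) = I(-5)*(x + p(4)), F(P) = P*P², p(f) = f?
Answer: -19703358/2623 ≈ -7511.8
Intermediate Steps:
F(P) = P³
C(x) = -12 - 3*x (C(x) = -3*(x + 4) = -3*(4 + x) = -12 - 3*x)
s = -19374/2623 (s = -6 + (-73/43 + 19/61) = -6 - 3636/2623 = -19374/2623 ≈ -7.3862)
C(F(-3 - 1*4))*s = (-12 - 3*(-3 - 1*4)³)*(-19374/2623) = (-12 - 3*(-3 - 4)³)*(-19374/2623) = (-12 - 3*(-7)³)*(-19374/2623) = (-12 - 3*(-343))*(-19374/2623) = (-12 + 1029)*(-19374/2623) = 1017*(-19374/2623) = -19703358/2623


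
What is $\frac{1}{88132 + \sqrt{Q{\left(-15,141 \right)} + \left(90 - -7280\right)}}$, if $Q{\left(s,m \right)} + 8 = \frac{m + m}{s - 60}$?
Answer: $\frac{550825}{48545262911} - \frac{5 \sqrt{45989}}{97090525822} \approx 1.1336 \cdot 10^{-5}$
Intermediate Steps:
$Q{\left(s,m \right)} = -8 + \frac{2 m}{-60 + s}$ ($Q{\left(s,m \right)} = -8 + \frac{m + m}{s - 60} = -8 + \frac{2 m}{-60 + s}$)
$\frac{1}{88132 + \sqrt{Q{\left(-15,141 \right)} + \left(90 - -7280\right)}} = \frac{1}{88132 + \sqrt{\frac{2 \left(240 + 141 - -60\right)}{-60 - 15} + \left(90 - -7280\right)}} = \frac{1}{88132 + \sqrt{\frac{2 \left(240 + 141 + 60\right)}{-75} + \left(90 + 7280\right)}} = \frac{1}{88132 + \sqrt{2 \left(- \frac{1}{75}\right) 441 + 7370}} = \frac{1}{88132 + \sqrt{- \frac{294}{25} + 7370}} = \frac{1}{88132 + \sqrt{\frac{183956}{25}}} = \frac{1}{88132 + \frac{2 \sqrt{45989}}{5}}$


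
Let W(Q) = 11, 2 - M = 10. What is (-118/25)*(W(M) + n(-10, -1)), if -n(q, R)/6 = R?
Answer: -2006/25 ≈ -80.240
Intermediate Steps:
M = -8 (M = 2 - 1*10 = 2 - 10 = -8)
n(q, R) = -6*R
(-118/25)*(W(M) + n(-10, -1)) = (-118/25)*(11 - 6*(-1)) = (-118*1/25)*(11 + 6) = -118/25*17 = -2006/25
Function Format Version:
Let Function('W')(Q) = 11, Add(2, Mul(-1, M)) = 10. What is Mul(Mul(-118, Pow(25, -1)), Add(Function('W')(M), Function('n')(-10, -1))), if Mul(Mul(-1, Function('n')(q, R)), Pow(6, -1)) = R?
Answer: Rational(-2006, 25) ≈ -80.240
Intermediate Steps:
M = -8 (M = Add(2, Mul(-1, 10)) = Add(2, -10) = -8)
Function('n')(q, R) = Mul(-6, R)
Mul(Mul(-118, Pow(25, -1)), Add(Function('W')(M), Function('n')(-10, -1))) = Mul(Mul(-118, Pow(25, -1)), Add(11, Mul(-6, -1))) = Mul(Mul(-118, Rational(1, 25)), Add(11, 6)) = Mul(Rational(-118, 25), 17) = Rational(-2006, 25)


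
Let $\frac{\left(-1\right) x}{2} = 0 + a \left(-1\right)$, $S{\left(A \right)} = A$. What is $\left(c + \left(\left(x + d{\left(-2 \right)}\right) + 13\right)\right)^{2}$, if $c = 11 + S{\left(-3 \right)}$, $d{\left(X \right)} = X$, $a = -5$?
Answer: $81$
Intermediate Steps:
$c = 8$ ($c = 11 - 3 = 8$)
$x = -10$ ($x = - 2 \left(0 - -5\right) = - 2 \left(0 + 5\right) = \left(-2\right) 5 = -10$)
$\left(c + \left(\left(x + d{\left(-2 \right)}\right) + 13\right)\right)^{2} = \left(8 + \left(\left(-10 - 2\right) + 13\right)\right)^{2} = \left(8 + \left(-12 + 13\right)\right)^{2} = \left(8 + 1\right)^{2} = 9^{2} = 81$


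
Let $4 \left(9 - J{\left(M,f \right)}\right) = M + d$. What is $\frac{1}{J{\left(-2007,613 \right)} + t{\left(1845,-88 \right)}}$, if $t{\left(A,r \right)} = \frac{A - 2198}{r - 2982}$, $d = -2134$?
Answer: $\frac{6140}{6412401} \approx 0.00095752$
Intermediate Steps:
$J{\left(M,f \right)} = \frac{1085}{2} - \frac{M}{4}$ ($J{\left(M,f \right)} = 9 - \frac{M - 2134}{4} = 9 - \frac{-2134 + M}{4} = 9 - \left(- \frac{1067}{2} + \frac{M}{4}\right) = \frac{1085}{2} - \frac{M}{4}$)
$t{\left(A,r \right)} = \frac{-2198 + A}{-2982 + r}$
$\frac{1}{J{\left(-2007,613 \right)} + t{\left(1845,-88 \right)}} = \frac{1}{\left(\frac{1085}{2} - - \frac{2007}{4}\right) + \frac{-2198 + 1845}{-2982 - 88}} = \frac{1}{\left(\frac{1085}{2} + \frac{2007}{4}\right) + \frac{1}{-3070} \left(-353\right)} = \frac{1}{\frac{4177}{4} - - \frac{353}{3070}} = \frac{1}{\frac{4177}{4} + \frac{353}{3070}} = \frac{1}{\frac{6412401}{6140}} = \frac{6140}{6412401}$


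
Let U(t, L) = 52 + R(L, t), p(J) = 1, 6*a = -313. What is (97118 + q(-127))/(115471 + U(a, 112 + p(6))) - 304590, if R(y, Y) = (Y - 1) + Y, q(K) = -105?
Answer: -105464910231/346253 ≈ -3.0459e+5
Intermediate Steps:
a = -313/6 (a = (1/6)*(-313) = -313/6 ≈ -52.167)
R(y, Y) = -1 + 2*Y (R(y, Y) = (-1 + Y) + Y = -1 + 2*Y)
U(t, L) = 51 + 2*t (U(t, L) = 52 + (-1 + 2*t) = 51 + 2*t)
(97118 + q(-127))/(115471 + U(a, 112 + p(6))) - 304590 = (97118 - 105)/(115471 + (51 + 2*(-313/6))) - 304590 = 97013/(115471 + (51 - 313/3)) - 304590 = 97013/(115471 - 160/3) - 304590 = 97013/(346253/3) - 304590 = 97013*(3/346253) - 304590 = 291039/346253 - 304590 = -105464910231/346253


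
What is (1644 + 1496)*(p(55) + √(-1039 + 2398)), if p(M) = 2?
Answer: 6280 + 9420*√151 ≈ 1.2203e+5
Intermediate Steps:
(1644 + 1496)*(p(55) + √(-1039 + 2398)) = (1644 + 1496)*(2 + √(-1039 + 2398)) = 3140*(2 + √1359) = 3140*(2 + 3*√151) = 6280 + 9420*√151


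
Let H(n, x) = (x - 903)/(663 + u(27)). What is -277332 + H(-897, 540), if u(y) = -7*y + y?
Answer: -46314565/167 ≈ -2.7733e+5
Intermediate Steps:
u(y) = -6*y
H(n, x) = -301/167 + x/501 (H(n, x) = (x - 903)/(663 - 6*27) = (-903 + x)/(663 - 162) = (-903 + x)/501 = (-903 + x)*(1/501) = -301/167 + x/501)
-277332 + H(-897, 540) = -277332 + (-301/167 + (1/501)*540) = -277332 + (-301/167 + 180/167) = -277332 - 121/167 = -46314565/167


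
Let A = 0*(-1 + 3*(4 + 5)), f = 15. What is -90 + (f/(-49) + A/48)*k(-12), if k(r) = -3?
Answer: -4365/49 ≈ -89.082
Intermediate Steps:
A = 0 (A = 0*(-1 + 3*9) = 0*(-1 + 27) = 0*26 = 0)
-90 + (f/(-49) + A/48)*k(-12) = -90 + (15/(-49) + 0/48)*(-3) = -90 + (15*(-1/49) + 0*(1/48))*(-3) = -90 + (-15/49 + 0)*(-3) = -90 - 15/49*(-3) = -90 + 45/49 = -4365/49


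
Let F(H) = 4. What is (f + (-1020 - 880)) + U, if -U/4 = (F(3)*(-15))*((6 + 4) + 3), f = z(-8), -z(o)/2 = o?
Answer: 1236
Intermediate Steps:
z(o) = -2*o
f = 16 (f = -2*(-8) = 16)
U = 3120 (U = -4*4*(-15)*((6 + 4) + 3) = -(-240)*(10 + 3) = -(-240)*13 = -4*(-780) = 3120)
(f + (-1020 - 880)) + U = (16 + (-1020 - 880)) + 3120 = (16 - 1900) + 3120 = -1884 + 3120 = 1236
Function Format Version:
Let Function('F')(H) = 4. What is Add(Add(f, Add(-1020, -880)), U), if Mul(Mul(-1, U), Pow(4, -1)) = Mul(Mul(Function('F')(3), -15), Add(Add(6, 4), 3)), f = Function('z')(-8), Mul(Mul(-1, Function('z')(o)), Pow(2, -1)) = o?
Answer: 1236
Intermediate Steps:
Function('z')(o) = Mul(-2, o)
f = 16 (f = Mul(-2, -8) = 16)
U = 3120 (U = Mul(-4, Mul(Mul(4, -15), Add(Add(6, 4), 3))) = Mul(-4, Mul(-60, Add(10, 3))) = Mul(-4, Mul(-60, 13)) = Mul(-4, -780) = 3120)
Add(Add(f, Add(-1020, -880)), U) = Add(Add(16, Add(-1020, -880)), 3120) = Add(Add(16, -1900), 3120) = Add(-1884, 3120) = 1236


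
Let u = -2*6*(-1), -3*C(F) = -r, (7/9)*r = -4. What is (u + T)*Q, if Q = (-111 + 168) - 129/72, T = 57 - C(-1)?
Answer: 218625/56 ≈ 3904.0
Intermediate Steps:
r = -36/7 (r = (9/7)*(-4) = -36/7 ≈ -5.1429)
C(F) = -12/7 (C(F) = -(-1)*(-36)/(3*7) = -⅓*36/7 = -12/7)
T = 411/7 (T = 57 - 1*(-12/7) = 57 + 12/7 = 411/7 ≈ 58.714)
Q = 1325/24 (Q = 57 - 129*1/72 = 57 - 43/24 = 1325/24 ≈ 55.208)
u = 12 (u = -12*(-1) = 12)
(u + T)*Q = (12 + 411/7)*(1325/24) = (495/7)*(1325/24) = 218625/56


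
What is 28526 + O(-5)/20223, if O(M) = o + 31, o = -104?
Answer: 576881225/20223 ≈ 28526.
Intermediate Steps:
O(M) = -73 (O(M) = -104 + 31 = -73)
28526 + O(-5)/20223 = 28526 - 73/20223 = 576881225/20223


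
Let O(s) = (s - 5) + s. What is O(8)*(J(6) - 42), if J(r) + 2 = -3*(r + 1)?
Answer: -715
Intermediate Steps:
J(r) = -5 - 3*r (J(r) = -2 - 3*(r + 1) = -2 - 3*(1 + r) = -2 + (-3 - 3*r) = -5 - 3*r)
O(s) = -5 + 2*s (O(s) = (-5 + s) + s = -5 + 2*s)
O(8)*(J(6) - 42) = (-5 + 2*8)*((-5 - 3*6) - 42) = (-5 + 16)*((-5 - 18) - 42) = 11*(-23 - 42) = 11*(-65) = -715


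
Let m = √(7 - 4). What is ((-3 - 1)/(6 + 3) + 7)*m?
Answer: 59*√3/9 ≈ 11.355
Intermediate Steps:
m = √3 ≈ 1.7320
((-3 - 1)/(6 + 3) + 7)*m = ((-3 - 1)/(6 + 3) + 7)*√3 = (-4/9 + 7)*√3 = 59*√3/9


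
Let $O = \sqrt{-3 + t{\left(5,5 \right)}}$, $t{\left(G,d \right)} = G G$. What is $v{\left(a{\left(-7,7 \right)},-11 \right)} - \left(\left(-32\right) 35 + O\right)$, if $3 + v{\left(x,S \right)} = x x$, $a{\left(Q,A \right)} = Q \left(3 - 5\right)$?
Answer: $1313 - \sqrt{22} \approx 1308.3$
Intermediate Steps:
$t{\left(G,d \right)} = G^{2}$
$a{\left(Q,A \right)} = - 2 Q$ ($a{\left(Q,A \right)} = Q \left(-2\right) = - 2 Q$)
$O = \sqrt{22}$ ($O = \sqrt{-3 + 5^{2}} = \sqrt{-3 + 25} = \sqrt{22} \approx 4.6904$)
$v{\left(x,S \right)} = -3 + x^{2}$ ($v{\left(x,S \right)} = -3 + x x = -3 + x^{2}$)
$v{\left(a{\left(-7,7 \right)},-11 \right)} - \left(\left(-32\right) 35 + O\right) = \left(-3 + \left(\left(-2\right) \left(-7\right)\right)^{2}\right) - \left(\left(-32\right) 35 + \sqrt{22}\right) = \left(-3 + 14^{2}\right) - \left(-1120 + \sqrt{22}\right) = \left(-3 + 196\right) + \left(1120 - \sqrt{22}\right) = 193 + \left(1120 - \sqrt{22}\right) = 1313 - \sqrt{22}$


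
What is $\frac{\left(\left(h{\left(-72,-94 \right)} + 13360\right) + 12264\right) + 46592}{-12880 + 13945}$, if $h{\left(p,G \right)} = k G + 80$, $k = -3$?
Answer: $\frac{72578}{1065} \approx 68.148$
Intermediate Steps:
$h{\left(p,G \right)} = 80 - 3 G$ ($h{\left(p,G \right)} = - 3 G + 80 = 80 - 3 G$)
$\frac{\left(\left(h{\left(-72,-94 \right)} + 13360\right) + 12264\right) + 46592}{-12880 + 13945} = \frac{\left(\left(\left(80 - -282\right) + 13360\right) + 12264\right) + 46592}{-12880 + 13945} = \frac{\left(\left(\left(80 + 282\right) + 13360\right) + 12264\right) + 46592}{1065} = \left(\left(\left(362 + 13360\right) + 12264\right) + 46592\right) \frac{1}{1065} = \left(\left(13722 + 12264\right) + 46592\right) \frac{1}{1065} = \left(25986 + 46592\right) \frac{1}{1065} = 72578 \cdot \frac{1}{1065} = \frac{72578}{1065}$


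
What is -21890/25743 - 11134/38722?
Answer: -29848609/26232117 ≈ -1.1379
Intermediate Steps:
-21890/25743 - 11134/38722 = -21890*1/25743 - 11134*1/38722 = -21890/25743 - 293/1019 = -29848609/26232117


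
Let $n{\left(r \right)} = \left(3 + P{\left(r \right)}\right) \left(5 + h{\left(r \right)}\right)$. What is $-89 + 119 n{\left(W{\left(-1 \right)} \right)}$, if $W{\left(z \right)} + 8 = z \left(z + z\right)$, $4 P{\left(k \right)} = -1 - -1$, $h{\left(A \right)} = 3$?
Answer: $2767$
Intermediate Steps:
$P{\left(k \right)} = 0$ ($P{\left(k \right)} = \frac{-1 - -1}{4} = \frac{-1 + 1}{4} = \frac{1}{4} \cdot 0 = 0$)
$W{\left(z \right)} = -8 + 2 z^{2}$ ($W{\left(z \right)} = -8 + z \left(z + z\right) = -8 + z 2 z = -8 + 2 z^{2}$)
$n{\left(r \right)} = 24$ ($n{\left(r \right)} = \left(3 + 0\right) \left(5 + 3\right) = 3 \cdot 8 = 24$)
$-89 + 119 n{\left(W{\left(-1 \right)} \right)} = -89 + 119 \cdot 24 = -89 + 2856 = 2767$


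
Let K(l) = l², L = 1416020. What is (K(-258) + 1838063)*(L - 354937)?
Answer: 2020967331041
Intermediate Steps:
(K(-258) + 1838063)*(L - 354937) = ((-258)² + 1838063)*(1416020 - 354937) = (66564 + 1838063)*1061083 = 1904627*1061083 = 2020967331041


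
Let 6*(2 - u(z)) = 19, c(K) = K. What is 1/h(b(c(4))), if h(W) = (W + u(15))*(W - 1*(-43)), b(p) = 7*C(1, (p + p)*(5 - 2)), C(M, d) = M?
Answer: 3/875 ≈ 0.0034286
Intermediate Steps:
u(z) = -7/6 (u(z) = 2 - ⅙*19 = 2 - 19/6 = -7/6)
b(p) = 7 (b(p) = 7*1 = 7)
h(W) = (43 + W)*(-7/6 + W) (h(W) = (W - 7/6)*(W - 1*(-43)) = (-7/6 + W)*(W + 43) = (-7/6 + W)*(43 + W) = (43 + W)*(-7/6 + W))
1/h(b(c(4))) = 1/(-301/6 + 7² + (251/6)*7) = 1/(-301/6 + 49 + 1757/6) = 1/(875/3) = 3/875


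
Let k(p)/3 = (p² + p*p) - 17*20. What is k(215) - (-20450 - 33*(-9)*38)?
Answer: 285494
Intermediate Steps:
k(p) = -1020 + 6*p² (k(p) = 3*((p² + p*p) - 17*20) = 3*((p² + p²) - 340) = 3*(2*p² - 340) = 3*(-340 + 2*p²) = -1020 + 6*p²)
k(215) - (-20450 - 33*(-9)*38) = (-1020 + 6*215²) - (-20450 - 33*(-9)*38) = (-1020 + 6*46225) - (-20450 - (-297)*38) = (-1020 + 277350) - (-20450 - 1*(-11286)) = 276330 - (-20450 + 11286) = 276330 - 1*(-9164) = 276330 + 9164 = 285494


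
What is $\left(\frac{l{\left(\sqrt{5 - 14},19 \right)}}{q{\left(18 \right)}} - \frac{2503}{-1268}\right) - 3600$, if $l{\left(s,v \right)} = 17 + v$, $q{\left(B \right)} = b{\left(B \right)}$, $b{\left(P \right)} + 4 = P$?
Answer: $- \frac{31913255}{8876} \approx -3595.5$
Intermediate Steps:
$b{\left(P \right)} = -4 + P$
$q{\left(B \right)} = -4 + B$
$\left(\frac{l{\left(\sqrt{5 - 14},19 \right)}}{q{\left(18 \right)}} - \frac{2503}{-1268}\right) - 3600 = \left(\frac{17 + 19}{-4 + 18} - \frac{2503}{-1268}\right) - 3600 = \left(\frac{36}{14} - - \frac{2503}{1268}\right) - 3600 = \left(36 \cdot \frac{1}{14} + \frac{2503}{1268}\right) - 3600 = \left(\frac{18}{7} + \frac{2503}{1268}\right) - 3600 = \frac{40345}{8876} - 3600 = - \frac{31913255}{8876}$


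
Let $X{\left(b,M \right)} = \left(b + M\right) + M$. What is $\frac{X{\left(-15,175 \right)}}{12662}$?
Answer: $\frac{335}{12662} \approx 0.026457$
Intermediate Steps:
$X{\left(b,M \right)} = b + 2 M$ ($X{\left(b,M \right)} = \left(M + b\right) + M = b + 2 M$)
$\frac{X{\left(-15,175 \right)}}{12662} = \frac{-15 + 2 \cdot 175}{12662} = \left(-15 + 350\right) \frac{1}{12662} = 335 \cdot \frac{1}{12662} = \frac{335}{12662}$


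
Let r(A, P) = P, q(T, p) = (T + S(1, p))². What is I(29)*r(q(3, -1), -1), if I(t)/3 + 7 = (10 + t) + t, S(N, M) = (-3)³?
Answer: -183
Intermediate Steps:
S(N, M) = -27
q(T, p) = (-27 + T)² (q(T, p) = (T - 27)² = (-27 + T)²)
I(t) = 9 + 6*t (I(t) = -21 + 3*((10 + t) + t) = -21 + 3*(10 + 2*t) = -21 + (30 + 6*t) = 9 + 6*t)
I(29)*r(q(3, -1), -1) = (9 + 6*29)*(-1) = (9 + 174)*(-1) = 183*(-1) = -183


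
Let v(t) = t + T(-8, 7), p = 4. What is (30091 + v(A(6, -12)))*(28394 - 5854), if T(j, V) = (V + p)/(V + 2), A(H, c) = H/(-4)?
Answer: 6104203910/9 ≈ 6.7824e+8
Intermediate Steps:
A(H, c) = -H/4 (A(H, c) = H*(-¼) = -H/4)
T(j, V) = (4 + V)/(2 + V) (T(j, V) = (V + 4)/(V + 2) = (4 + V)/(2 + V))
v(t) = 11/9 + t (v(t) = t + (4 + 7)/(2 + 7) = t + 11/9 = 11/9 + t)
(30091 + v(A(6, -12)))*(28394 - 5854) = (30091 + (11/9 - ¼*6))*(28394 - 5854) = (30091 + (11/9 - 3/2))*22540 = (30091 - 5/18)*22540 = (541633/18)*22540 = 6104203910/9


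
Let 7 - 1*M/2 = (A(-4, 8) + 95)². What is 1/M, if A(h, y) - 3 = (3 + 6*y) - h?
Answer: -1/46804 ≈ -2.1366e-5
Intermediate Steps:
A(h, y) = 6 - h + 6*y (A(h, y) = 3 + ((3 + 6*y) - h) = 3 + (3 - h + 6*y) = 6 - h + 6*y)
M = -46804 (M = 14 - 2*((6 - 1*(-4) + 6*8) + 95)² = 14 - 2*((6 + 4 + 48) + 95)² = 14 - 2*(58 + 95)² = 14 - 2*153² = 14 - 2*23409 = 14 - 46818 = -46804)
1/M = 1/(-46804) = -1/46804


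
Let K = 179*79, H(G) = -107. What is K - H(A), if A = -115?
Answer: 14248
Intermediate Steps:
K = 14141
K - H(A) = 14141 - 1*(-107) = 14141 + 107 = 14248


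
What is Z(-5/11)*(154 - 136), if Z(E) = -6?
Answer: -108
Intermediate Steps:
Z(-5/11)*(154 - 136) = -6*(154 - 136) = -6*18 = -108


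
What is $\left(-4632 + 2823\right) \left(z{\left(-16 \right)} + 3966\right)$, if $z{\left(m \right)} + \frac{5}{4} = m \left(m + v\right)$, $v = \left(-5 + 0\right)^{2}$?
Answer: $- \frac{27646947}{4} \approx -6.9117 \cdot 10^{6}$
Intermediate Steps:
$v = 25$ ($v = \left(-5\right)^{2} = 25$)
$z{\left(m \right)} = - \frac{5}{4} + m \left(25 + m\right)$ ($z{\left(m \right)} = - \frac{5}{4} + m \left(m + 25\right) = - \frac{5}{4} + m \left(25 + m\right)$)
$\left(-4632 + 2823\right) \left(z{\left(-16 \right)} + 3966\right) = \left(-4632 + 2823\right) \left(\left(- \frac{5}{4} + \left(-16\right)^{2} + 25 \left(-16\right)\right) + 3966\right) = - 1809 \left(\left(- \frac{5}{4} + 256 - 400\right) + 3966\right) = - 1809 \left(- \frac{581}{4} + 3966\right) = \left(-1809\right) \frac{15283}{4} = - \frac{27646947}{4}$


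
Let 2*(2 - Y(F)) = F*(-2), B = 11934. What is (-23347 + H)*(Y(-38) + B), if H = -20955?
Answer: -527105196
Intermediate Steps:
Y(F) = 2 + F (Y(F) = 2 - F*(-2)/2 = 2 - (-1)*F = 2 + F)
(-23347 + H)*(Y(-38) + B) = (-23347 - 20955)*((2 - 38) + 11934) = -44302*(-36 + 11934) = -44302*11898 = -527105196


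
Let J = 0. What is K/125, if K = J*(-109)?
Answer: 0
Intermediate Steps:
K = 0 (K = 0*(-109) = 0)
K/125 = 0/125 = 0*(1/125) = 0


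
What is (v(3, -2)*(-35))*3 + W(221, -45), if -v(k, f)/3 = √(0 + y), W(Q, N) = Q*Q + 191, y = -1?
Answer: 49032 + 315*I ≈ 49032.0 + 315.0*I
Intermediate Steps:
W(Q, N) = 191 + Q² (W(Q, N) = Q² + 191 = 191 + Q²)
v(k, f) = -3*I (v(k, f) = -3*√(0 - 1) = -3*I)
(v(3, -2)*(-35))*3 + W(221, -45) = (-3*I*(-35))*3 + (191 + 221²) = (105*I)*3 + (191 + 48841) = 315*I + 49032 = 49032 + 315*I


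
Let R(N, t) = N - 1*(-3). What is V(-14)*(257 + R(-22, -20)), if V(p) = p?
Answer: -3332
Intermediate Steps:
R(N, t) = 3 + N (R(N, t) = N + 3 = 3 + N)
V(-14)*(257 + R(-22, -20)) = -14*(257 + (3 - 22)) = -14*(257 - 19) = -14*238 = -3332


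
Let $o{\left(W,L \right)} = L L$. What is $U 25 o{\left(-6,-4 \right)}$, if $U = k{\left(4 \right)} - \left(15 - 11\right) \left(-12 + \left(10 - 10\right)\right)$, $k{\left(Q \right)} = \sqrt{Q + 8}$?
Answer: $19200 + 800 \sqrt{3} \approx 20586.0$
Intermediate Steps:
$o{\left(W,L \right)} = L^{2}$
$k{\left(Q \right)} = \sqrt{8 + Q}$
$U = 48 + 2 \sqrt{3}$ ($U = \sqrt{8 + 4} - \left(15 - 11\right) \left(-12 + \left(10 - 10\right)\right) = \sqrt{12} - 4 \left(-12 + \left(10 - 10\right)\right) = 2 \sqrt{3} - 4 \left(-12 + 0\right) = 2 \sqrt{3} - 4 \left(-12\right) = 2 \sqrt{3} - -48 = 2 \sqrt{3} + 48 = 48 + 2 \sqrt{3} \approx 51.464$)
$U 25 o{\left(-6,-4 \right)} = \left(48 + 2 \sqrt{3}\right) 25 \left(-4\right)^{2} = \left(1200 + 50 \sqrt{3}\right) 16 = 19200 + 800 \sqrt{3}$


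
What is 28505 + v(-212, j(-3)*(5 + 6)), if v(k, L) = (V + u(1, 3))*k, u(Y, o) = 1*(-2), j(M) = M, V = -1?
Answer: 29141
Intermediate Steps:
u(Y, o) = -2
v(k, L) = -3*k (v(k, L) = (-1 - 2)*k = -3*k)
28505 + v(-212, j(-3)*(5 + 6)) = 28505 - 3*(-212) = 28505 + 636 = 29141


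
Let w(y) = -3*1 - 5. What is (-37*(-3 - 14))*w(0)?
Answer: -5032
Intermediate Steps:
w(y) = -8 (w(y) = -3 - 5 = -8)
(-37*(-3 - 14))*w(0) = -37*(-3 - 14)*(-8) = -37*(-17)*(-8) = 629*(-8) = -5032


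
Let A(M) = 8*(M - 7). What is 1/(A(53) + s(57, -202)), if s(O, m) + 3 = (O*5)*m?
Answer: -1/57205 ≈ -1.7481e-5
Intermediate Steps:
s(O, m) = -3 + 5*O*m (s(O, m) = -3 + (O*5)*m = -3 + (5*O)*m = -3 + 5*O*m)
A(M) = -56 + 8*M (A(M) = 8*(-7 + M) = -56 + 8*M)
1/(A(53) + s(57, -202)) = 1/((-56 + 8*53) + (-3 + 5*57*(-202))) = 1/((-56 + 424) + (-3 - 57570)) = 1/(368 - 57573) = 1/(-57205) = -1/57205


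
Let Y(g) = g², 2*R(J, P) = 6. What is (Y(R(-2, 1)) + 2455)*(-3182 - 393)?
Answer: -8808800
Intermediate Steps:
R(J, P) = 3 (R(J, P) = (½)*6 = 3)
(Y(R(-2, 1)) + 2455)*(-3182 - 393) = (3² + 2455)*(-3182 - 393) = (9 + 2455)*(-3575) = 2464*(-3575) = -8808800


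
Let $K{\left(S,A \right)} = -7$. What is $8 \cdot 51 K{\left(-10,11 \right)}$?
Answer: $-2856$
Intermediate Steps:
$8 \cdot 51 K{\left(-10,11 \right)} = 8 \cdot 51 \left(-7\right) = 408 \left(-7\right) = -2856$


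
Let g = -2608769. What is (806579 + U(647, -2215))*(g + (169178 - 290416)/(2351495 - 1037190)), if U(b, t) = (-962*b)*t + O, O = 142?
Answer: -4729758198764394062373/1314305 ≈ -3.5987e+15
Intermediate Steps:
U(b, t) = 142 - 962*b*t (U(b, t) = (-962*b)*t + 142 = -962*b*t + 142 = 142 - 962*b*t)
(806579 + U(647, -2215))*(g + (169178 - 290416)/(2351495 - 1037190)) = (806579 + (142 - 962*647*(-2215)))*(-2608769 + (169178 - 290416)/(2351495 - 1037190)) = (806579 + (142 + 1378647010))*(-2608769 - 121238/1314305) = (806579 + 1378647152)*(-2608769 - 121238*1/1314305) = 1379453731*(-2608769 - 121238/1314305) = 1379453731*(-3428718261783/1314305) = -4729758198764394062373/1314305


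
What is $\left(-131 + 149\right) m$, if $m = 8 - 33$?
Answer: $-450$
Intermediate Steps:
$m = -25$
$\left(-131 + 149\right) m = \left(-131 + 149\right) \left(-25\right) = 18 \left(-25\right) = -450$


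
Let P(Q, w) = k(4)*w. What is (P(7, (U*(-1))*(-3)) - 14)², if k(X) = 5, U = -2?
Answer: 1936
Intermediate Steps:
P(Q, w) = 5*w
(P(7, (U*(-1))*(-3)) - 14)² = (5*(-2*(-1)*(-3)) - 14)² = (5*(2*(-3)) - 14)² = (5*(-6) - 14)² = (-30 - 14)² = (-44)² = 1936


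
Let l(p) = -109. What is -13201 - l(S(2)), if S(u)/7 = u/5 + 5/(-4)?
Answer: -13092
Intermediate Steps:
S(u) = -35/4 + 7*u/5 (S(u) = 7*(u/5 + 5/(-4)) = 7*(u*(1/5) + 5*(-1/4)) = 7*(u/5 - 5/4) = 7*(-5/4 + u/5) = -35/4 + 7*u/5)
-13201 - l(S(2)) = -13201 - 1*(-109) = -13201 + 109 = -13092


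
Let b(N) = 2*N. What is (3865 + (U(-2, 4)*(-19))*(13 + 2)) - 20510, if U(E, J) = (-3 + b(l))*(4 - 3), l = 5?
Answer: -18640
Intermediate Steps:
U(E, J) = 7 (U(E, J) = (-3 + 2*5)*(4 - 3) = (-3 + 10)*1 = 7*1 = 7)
(3865 + (U(-2, 4)*(-19))*(13 + 2)) - 20510 = (3865 + (7*(-19))*(13 + 2)) - 20510 = (3865 - 133*15) - 20510 = (3865 - 1995) - 20510 = 1870 - 20510 = -18640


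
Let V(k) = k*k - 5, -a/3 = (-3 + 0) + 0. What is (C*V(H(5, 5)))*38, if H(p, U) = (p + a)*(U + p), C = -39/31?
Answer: -29039790/31 ≈ -9.3677e+5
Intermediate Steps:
C = -39/31 (C = -39*1/31 = -39/31 ≈ -1.2581)
a = 9 (a = -3*((-3 + 0) + 0) = -3*(-3 + 0) = -3*(-3) = 9)
H(p, U) = (9 + p)*(U + p) (H(p, U) = (p + 9)*(U + p) = (9 + p)*(U + p))
V(k) = -5 + k² (V(k) = k² - 5 = -5 + k²)
(C*V(H(5, 5)))*38 = -39*(-5 + (5² + 9*5 + 9*5 + 5*5)²)/31*38 = -39*(-5 + (25 + 45 + 45 + 25)²)/31*38 = -39*(-5 + 140²)/31*38 = -39*(-5 + 19600)/31*38 = -39/31*19595*38 = -764205/31*38 = -29039790/31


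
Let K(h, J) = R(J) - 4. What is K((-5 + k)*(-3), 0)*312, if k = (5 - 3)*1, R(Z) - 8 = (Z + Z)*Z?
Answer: 1248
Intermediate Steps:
R(Z) = 8 + 2*Z**2 (R(Z) = 8 + (Z + Z)*Z = 8 + (2*Z)*Z = 8 + 2*Z**2)
k = 2 (k = 2*1 = 2)
K(h, J) = 4 + 2*J**2 (K(h, J) = (8 + 2*J**2) - 4 = 4 + 2*J**2)
K((-5 + k)*(-3), 0)*312 = (4 + 2*0**2)*312 = (4 + 2*0)*312 = (4 + 0)*312 = 4*312 = 1248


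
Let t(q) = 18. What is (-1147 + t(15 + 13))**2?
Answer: 1274641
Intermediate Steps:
(-1147 + t(15 + 13))**2 = (-1147 + 18)**2 = (-1129)**2 = 1274641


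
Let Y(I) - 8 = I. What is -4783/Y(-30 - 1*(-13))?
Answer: 4783/9 ≈ 531.44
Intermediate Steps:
Y(I) = 8 + I
-4783/Y(-30 - 1*(-13)) = -4783/(8 + (-30 - 1*(-13))) = -4783/(8 + (-30 + 13)) = -4783/(8 - 17) = -4783/(-9) = -4783*(-⅑) = 4783/9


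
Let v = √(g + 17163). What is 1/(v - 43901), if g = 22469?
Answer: -43901/1927258169 - 4*√2477/1927258169 ≈ -2.2882e-5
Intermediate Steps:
v = 4*√2477 (v = √(22469 + 17163) = √39632 = 4*√2477 ≈ 199.08)
1/(v - 43901) = 1/(4*√2477 - 43901) = 1/(-43901 + 4*√2477)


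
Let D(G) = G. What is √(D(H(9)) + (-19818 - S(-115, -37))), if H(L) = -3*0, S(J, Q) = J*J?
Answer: I*√33043 ≈ 181.78*I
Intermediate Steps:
S(J, Q) = J²
H(L) = 0
√(D(H(9)) + (-19818 - S(-115, -37))) = √(0 + (-19818 - 1*(-115)²)) = √(0 + (-19818 - 1*13225)) = √(0 + (-19818 - 13225)) = √(0 - 33043) = √(-33043) = I*√33043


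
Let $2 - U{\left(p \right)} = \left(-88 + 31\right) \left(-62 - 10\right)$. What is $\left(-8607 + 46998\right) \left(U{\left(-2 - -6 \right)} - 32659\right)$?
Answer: $-1411291551$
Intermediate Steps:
$U{\left(p \right)} = -4102$ ($U{\left(p \right)} = 2 - \left(-88 + 31\right) \left(-62 - 10\right) = 2 - \left(-57\right) \left(-72\right) = 2 - 4104 = -4102$)
$\left(-8607 + 46998\right) \left(U{\left(-2 - -6 \right)} - 32659\right) = \left(-8607 + 46998\right) \left(-4102 - 32659\right) = 38391 \left(-36761\right) = -1411291551$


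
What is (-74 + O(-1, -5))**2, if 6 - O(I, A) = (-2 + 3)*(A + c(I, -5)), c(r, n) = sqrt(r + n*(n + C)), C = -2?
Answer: (63 + sqrt(34))**2 ≈ 4737.7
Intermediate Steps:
c(r, n) = sqrt(r + n*(-2 + n)) (c(r, n) = sqrt(r + n*(n - 2)) = sqrt(r + n*(-2 + n)))
O(I, A) = 6 - A - sqrt(35 + I) (O(I, A) = 6 - (-2 + 3)*(A + sqrt(I + (-5)**2 - 2*(-5))) = 6 - (A + sqrt(I + 25 + 10)) = 6 - (A + sqrt(35 + I)) = 6 + (-A - sqrt(35 + I)) = 6 - A - sqrt(35 + I))
(-74 + O(-1, -5))**2 = (-74 + (6 - 1*(-5) - sqrt(35 - 1)))**2 = (-74 + (6 + 5 - sqrt(34)))**2 = (-74 + (11 - sqrt(34)))**2 = (-63 - sqrt(34))**2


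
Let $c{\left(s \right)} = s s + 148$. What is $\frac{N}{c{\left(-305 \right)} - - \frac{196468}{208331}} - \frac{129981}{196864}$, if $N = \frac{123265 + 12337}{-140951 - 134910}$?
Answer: $- \frac{696020487983201194939}{1054156242077032109824} \approx -0.66026$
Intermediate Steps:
$c{\left(s \right)} = 148 + s^{2}$ ($c{\left(s \right)} = s^{2} + 148 = 148 + s^{2}$)
$N = - \frac{135602}{275861}$ ($N = \frac{135602}{-275861} = 135602 \left(- \frac{1}{275861}\right) = - \frac{135602}{275861} \approx -0.49156$)
$\frac{N}{c{\left(-305 \right)} - - \frac{196468}{208331}} - \frac{129981}{196864} = - \frac{135602}{275861 \left(\left(148 + \left(-305\right)^{2}\right) - - \frac{196468}{208331}\right)} - \frac{129981}{196864} = - \frac{135602}{275861 \left(\left(148 + 93025\right) - \left(-196468\right) \frac{1}{208331}\right)} - \frac{129981}{196864} = - \frac{135602}{275861 \left(93173 - - \frac{196468}{208331}\right)} - \frac{129981}{196864} = - \frac{135602}{275861 \left(93173 + \frac{196468}{208331}\right)} - \frac{129981}{196864} = - \frac{135602}{275861 \cdot \frac{19411020731}{208331}} - \frac{129981}{196864} = \left(- \frac{135602}{275861}\right) \frac{208331}{19411020731} - \frac{129981}{196864} = - \frac{28250100262}{5354743589874391} - \frac{129981}{196864} = - \frac{696020487983201194939}{1054156242077032109824}$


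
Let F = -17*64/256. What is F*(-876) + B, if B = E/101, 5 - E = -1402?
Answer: 377430/101 ≈ 3736.9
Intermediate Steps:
E = 1407 (E = 5 - 1*(-1402) = 5 + 1402 = 1407)
B = 1407/101 ≈ 13.931
F = -17/4 (F = -1088*1/256 = -17/4 ≈ -4.2500)
F*(-876) + B = -17/4*(-876) + 1407/101 = 3723 + 1407/101 = 377430/101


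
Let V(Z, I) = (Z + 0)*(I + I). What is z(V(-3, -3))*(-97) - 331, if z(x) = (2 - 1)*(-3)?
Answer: -40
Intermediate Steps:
V(Z, I) = 2*I*Z (V(Z, I) = Z*(2*I) = 2*I*Z)
z(x) = -3 (z(x) = 1*(-3) = -3)
z(V(-3, -3))*(-97) - 331 = -3*(-97) - 331 = 291 - 331 = -40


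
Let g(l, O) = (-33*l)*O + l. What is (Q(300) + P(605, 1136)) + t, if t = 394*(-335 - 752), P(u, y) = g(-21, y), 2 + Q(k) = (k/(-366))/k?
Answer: 131374601/366 ≈ 3.5895e+5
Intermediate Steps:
Q(k) = -733/366 (Q(k) = -2 + (k/(-366))/k = -2 + (k*(-1/366))/k = -2 + (-k/366)/k = -2 - 1/366 = -733/366)
g(l, O) = l - 33*O*l (g(l, O) = -33*O*l + l = l - 33*O*l)
P(u, y) = -21 + 693*y (P(u, y) = -21*(1 - 33*y) = -21 + 693*y)
t = -428278 (t = 394*(-1087) = -428278)
(Q(300) + P(605, 1136)) + t = (-733/366 + (-21 + 693*1136)) - 428278 = (-733/366 + (-21 + 787248)) - 428278 = (-733/366 + 787227) - 428278 = 288124349/366 - 428278 = 131374601/366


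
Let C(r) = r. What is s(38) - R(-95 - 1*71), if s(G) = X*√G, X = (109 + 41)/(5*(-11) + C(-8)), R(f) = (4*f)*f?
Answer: -110224 - 50*√38/21 ≈ -1.1024e+5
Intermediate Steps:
R(f) = 4*f²
X = -50/21 (X = (109 + 41)/(5*(-11) - 8) = 150/(-55 - 8) = 150/(-63) = 150*(-1/63) = -50/21 ≈ -2.3810)
s(G) = -50*√G/21
s(38) - R(-95 - 1*71) = -50*√38/21 - 4*(-95 - 1*71)² = -50*√38/21 - 4*(-95 - 71)² = -50*√38/21 - 4*(-166)² = -50*√38/21 - 4*27556 = -50*√38/21 - 1*110224 = -50*√38/21 - 110224 = -110224 - 50*√38/21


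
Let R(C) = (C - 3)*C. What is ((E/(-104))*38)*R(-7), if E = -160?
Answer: 53200/13 ≈ 4092.3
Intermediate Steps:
R(C) = C*(-3 + C) (R(C) = (-3 + C)*C = C*(-3 + C))
((E/(-104))*38)*R(-7) = (-160/(-104)*38)*(-7*(-3 - 7)) = (-160*(-1/104)*38)*(-7*(-10)) = ((20/13)*38)*70 = (760/13)*70 = 53200/13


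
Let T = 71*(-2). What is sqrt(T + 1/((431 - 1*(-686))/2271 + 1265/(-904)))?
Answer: I*sqrt(496698871319926)/1863047 ≈ 11.963*I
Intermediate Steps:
T = -142
sqrt(T + 1/((431 - 1*(-686))/2271 + 1265/(-904))) = sqrt(-142 + 1/((431 - 1*(-686))/2271 + 1265/(-904))) = sqrt(-142 + 1/((431 + 686)*(1/2271) + 1265*(-1/904))) = sqrt(-142 + 1/(1117*(1/2271) - 1265/904)) = sqrt(-142 + 1/(1117/2271 - 1265/904)) = sqrt(-142 + 1/(-1863047/2052984)) = sqrt(-142 - 2052984/1863047) = sqrt(-266605658/1863047) = I*sqrt(496698871319926)/1863047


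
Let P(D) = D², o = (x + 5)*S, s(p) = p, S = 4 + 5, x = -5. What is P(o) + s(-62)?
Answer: -62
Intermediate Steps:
S = 9
o = 0 (o = (-5 + 5)*9 = 0*9 = 0)
P(o) + s(-62) = 0² - 62 = 0 - 62 = -62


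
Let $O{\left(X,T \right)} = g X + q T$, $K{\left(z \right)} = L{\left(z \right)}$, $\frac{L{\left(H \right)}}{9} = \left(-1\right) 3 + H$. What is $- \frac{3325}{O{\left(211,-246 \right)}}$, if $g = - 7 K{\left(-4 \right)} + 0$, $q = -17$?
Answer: $- \frac{3325}{97233} \approx -0.034196$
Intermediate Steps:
$L{\left(H \right)} = -27 + 9 H$ ($L{\left(H \right)} = 9 \left(\left(-1\right) 3 + H\right) = 9 \left(-3 + H\right) = -27 + 9 H$)
$K{\left(z \right)} = -27 + 9 z$
$g = 441$ ($g = - 7 \left(-27 + 9 \left(-4\right)\right) + 0 = - 7 \left(-27 - 36\right) + 0 = \left(-7\right) \left(-63\right) + 0 = 441 + 0 = 441$)
$O{\left(X,T \right)} = - 17 T + 441 X$ ($O{\left(X,T \right)} = 441 X - 17 T = - 17 T + 441 X$)
$- \frac{3325}{O{\left(211,-246 \right)}} = - \frac{3325}{\left(-17\right) \left(-246\right) + 441 \cdot 211} = - \frac{3325}{4182 + 93051} = - \frac{3325}{97233}$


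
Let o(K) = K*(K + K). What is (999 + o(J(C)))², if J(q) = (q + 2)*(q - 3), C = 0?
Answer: 1147041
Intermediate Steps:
J(q) = (-3 + q)*(2 + q) (J(q) = (2 + q)*(-3 + q) = (-3 + q)*(2 + q))
o(K) = 2*K² (o(K) = K*(2*K) = 2*K²)
(999 + o(J(C)))² = (999 + 2*(-6 + 0² - 1*0)²)² = (999 + 2*(-6 + 0 + 0)²)² = (999 + 2*(-6)²)² = (999 + 2*36)² = (999 + 72)² = 1071² = 1147041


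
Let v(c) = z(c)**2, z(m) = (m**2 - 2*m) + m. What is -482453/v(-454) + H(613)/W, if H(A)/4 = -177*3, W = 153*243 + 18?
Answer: -10072388894649/176359924531700 ≈ -0.057113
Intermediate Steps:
W = 37197 (W = 37179 + 18 = 37197)
z(m) = m**2 - m
H(A) = -2124 (H(A) = 4*(-177*3) = 4*(-531) = -2124)
v(c) = c**2*(-1 + c)**2 (v(c) = (c*(-1 + c))**2 = c**2*(-1 + c)**2)
-482453/v(-454) + H(613)/W = -482453*1/(206116*(-1 - 454)**2) - 2124/37197 = -482453/(206116*(-455)**2) - 2124*1/37197 = -482453/(206116*207025) - 236/4133 = -482453/42671164900 - 236/4133 = -10072388894649/176359924531700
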